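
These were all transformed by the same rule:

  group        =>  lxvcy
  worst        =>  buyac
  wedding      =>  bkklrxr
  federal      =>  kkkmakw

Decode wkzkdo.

rescue

In group: g→l is +5, r→x is +6, o→v is +7, u→c is +8 — the shift increases by 1 each position. Letter i (0-indexed) is shifted by i+5, so successive shifts are 5, 6, 7, ….
Undoing it on wkzkdo: w−5=r, k−6=e, z−7=s, k−8=c, d−9=u, o−10=e.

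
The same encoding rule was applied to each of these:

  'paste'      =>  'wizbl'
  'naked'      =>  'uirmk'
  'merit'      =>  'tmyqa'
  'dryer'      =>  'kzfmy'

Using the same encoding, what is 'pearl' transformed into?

wmhzs

Shifts by position in paste: pos 0: p→w (+7), pos 1: a→i (+8), pos 2: s→z (+7), pos 3: t→b (+8) — repeating every 2. The shifts repeat in a cycle of length 2: positions 0,1,… shift by +7, +8, then the pattern repeats.
For pearl: p+7=w, e+8=m, a+7=h, r+8=z, l+7=s.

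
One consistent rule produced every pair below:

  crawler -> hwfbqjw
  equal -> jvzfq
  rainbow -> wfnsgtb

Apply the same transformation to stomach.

Every letter moves 5 places later in the alphabet, wrapping around z→a.
Applying it to stomach: s+5=x, t+5=y, o+5=t, m+5=r, a+5=f, c+5=h, h+5=m.

xytrfhm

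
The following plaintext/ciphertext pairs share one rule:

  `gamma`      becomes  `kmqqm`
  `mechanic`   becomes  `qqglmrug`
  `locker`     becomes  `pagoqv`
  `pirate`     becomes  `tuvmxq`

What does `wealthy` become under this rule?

The shift depends on letter class: consonant g→k is +4, but vowel a→m is +12. The rule splits by letter class: vowels +12, consonants +4.
On wealthy: w(cons)+4=a, e(vowel)+12=q, a(vowel)+12=m, l(cons)+4=p, t(cons)+4=x, h(cons)+4=l, y(cons)+4=c.

aqmpxlc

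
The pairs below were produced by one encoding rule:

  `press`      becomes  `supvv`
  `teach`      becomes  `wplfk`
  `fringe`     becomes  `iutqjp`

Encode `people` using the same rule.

The shift depends on letter class: consonant p→s is +3, but vowel e→p is +11. The rule splits by letter class: vowels +11, consonants +3.
Applying it to people: p(cons)+3=s, e(vowel)+11=p, o(vowel)+11=z, p(cons)+3=s, l(cons)+3=o, e(vowel)+11=p.

spzsop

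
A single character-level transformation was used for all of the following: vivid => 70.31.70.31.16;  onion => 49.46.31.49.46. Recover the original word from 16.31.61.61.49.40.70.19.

dissolve

v(#22)→70 and i(#9)→31: differences scale by 3, so n = 3·pos + 4. With a=1..z=26, the number is 3·pos + 4.
Decoding 16.31.61.61.49.40.70.19: 16→(16−4)÷3=4=d, 31→(31−4)÷3=9=i, 61→(61−4)÷3=19=s, 61→(61−4)÷3=19=s, 49→(49−4)÷3=15=o, 40→(40−4)÷3=12=l, 70→(70−4)÷3=22=v, 19→(19−4)÷3=5=e.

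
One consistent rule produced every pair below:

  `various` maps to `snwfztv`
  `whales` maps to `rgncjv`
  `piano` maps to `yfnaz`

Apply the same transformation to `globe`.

hczmj

Treating letters as 0–25, the rule is x ↦ 25x + 13 (mod 26).
On globe: g(6)→25·6+13≡7=h; l(11)→25·11+13≡2=c; o(14)→25·14+13≡25=z; b(1)→25·1+13≡12=m; e(4)→25·4+13≡9=j (all mod 26).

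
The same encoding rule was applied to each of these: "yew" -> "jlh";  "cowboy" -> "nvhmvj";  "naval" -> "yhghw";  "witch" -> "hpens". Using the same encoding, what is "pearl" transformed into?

The shift depends on letter class: consonant y→j is +11, but vowel e→l is +7. Two shifts are in play — +7 for a/e/i/o/u, +11 for every other letter.
Applying it to pearl: p(cons)+11=a, e(vowel)+7=l, a(vowel)+7=h, r(cons)+11=c, l(cons)+11=w.

alhcw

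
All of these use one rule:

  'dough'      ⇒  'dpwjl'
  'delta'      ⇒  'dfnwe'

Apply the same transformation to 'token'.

tpmhr

In dough: d→d is +0, o→p is +1, u→w is +2, g→j is +3 — the shift increases by 1 each position. Each letter shifts forward by its position index (0, 1, 2, …) — the shift grows by one for each successive letter.
Applying it to token: t+0=t, o+1=p, k+2=m, e+3=h, n+4=r.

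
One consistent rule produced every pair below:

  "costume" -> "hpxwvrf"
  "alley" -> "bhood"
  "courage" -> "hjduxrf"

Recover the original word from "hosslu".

ripple

The output letters match the input read backwards, each shifted +3: costume reversed is emutsoc. Two steps: reverse the string, then apply a Caesar shift of +3.
Undoing it on hosslu: shift back: h−3=e, o−3=l, s−3=p, s−3=p, l−3=i, u−3=r → elppir; then reverse → ripple.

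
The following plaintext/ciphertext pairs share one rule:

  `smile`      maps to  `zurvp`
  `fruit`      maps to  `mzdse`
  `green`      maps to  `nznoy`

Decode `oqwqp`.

hinge

In smile: s→z is +7, m→u is +8, i→r is +9, l→v is +10 — the shift increases by 1 each position. The shift increases by 1 at each position, starting from +7: 7, 8, 9, ….
Undoing it on oqwqp: o−7=h, q−8=i, w−9=n, q−10=g, p−11=e.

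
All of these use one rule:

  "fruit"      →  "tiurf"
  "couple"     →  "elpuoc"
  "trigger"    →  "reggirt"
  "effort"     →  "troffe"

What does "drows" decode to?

The word is simply reversed.
Reversing it on drows: then reverse → sword.

sword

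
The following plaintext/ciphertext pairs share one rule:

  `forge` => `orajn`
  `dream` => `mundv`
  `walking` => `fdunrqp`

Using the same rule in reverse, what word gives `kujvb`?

brass

The shifts repeat in a cycle of length 2: positions 0,1,… shift by +9, +3, then the pattern repeats.
Reversing it on kujvb: k−9=b, u−3=r, j−9=a, v−3=s, b−9=s.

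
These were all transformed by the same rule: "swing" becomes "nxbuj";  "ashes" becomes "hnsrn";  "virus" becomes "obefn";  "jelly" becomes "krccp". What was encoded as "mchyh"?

s(18)→n(13) and w(22)→x(23) fit y≡9x+7 (mod 26); the inverse of 9 mod 26 is 3. Treating letters as 0–25, the rule is x ↦ 9x + 7 (mod 26).
Undoing it on mchyh: m(12)→3·(12−7)≡15=p; c(2)→3·(2−7)≡11=l; h(7)→3·(7−7)≡0=a; y(24)→3·(24−7)≡25=z; h(7)→3·(7−7)≡0=a (all mod 26).

plaza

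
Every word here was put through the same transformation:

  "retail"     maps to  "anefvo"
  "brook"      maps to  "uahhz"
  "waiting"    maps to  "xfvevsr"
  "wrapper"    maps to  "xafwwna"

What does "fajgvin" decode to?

archive

r(17)→a(0) and e(4)→n(13) fit y≡15x+5 (mod 26); the inverse of 15 mod 26 is 7. This is an affine cipher: with a=0,…,z=25, each position x becomes (15x+5) mod 26.
Decoding fajgvin: f(5)→7·(5−5)≡0=a; a(0)→7·(0−5)≡17=r; j(9)→7·(9−5)≡2=c; g(6)→7·(6−5)≡7=h; v(21)→7·(21−5)≡8=i; i(8)→7·(8−5)≡21=v; n(13)→7·(13−5)≡4=e (all mod 26).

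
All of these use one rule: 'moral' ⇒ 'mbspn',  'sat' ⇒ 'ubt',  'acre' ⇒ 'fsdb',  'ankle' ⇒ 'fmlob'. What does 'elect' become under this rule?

udfmf

The output letters match the input read backwards, each shifted +1: moral reversed is larom. Read the word backwards and shift each letter +1.
Applying it to elect: reverse → tcele; then shift: t+1=u, c+1=d, e+1=f, l+1=m, e+1=f.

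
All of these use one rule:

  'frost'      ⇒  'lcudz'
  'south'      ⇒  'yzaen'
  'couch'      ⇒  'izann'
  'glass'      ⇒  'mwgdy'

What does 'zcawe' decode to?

truly

The shifts repeat in a cycle of length 2: positions 0,1,… shift by +6, +11, then the pattern repeats.
Reversing it on zcawe: z−6=t, c−11=r, a−6=u, w−11=l, e−6=y.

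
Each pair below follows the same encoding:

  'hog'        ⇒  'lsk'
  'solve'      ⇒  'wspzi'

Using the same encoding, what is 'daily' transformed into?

hempc

This is a Caesar cipher with shift 4.
For daily: d+4=h, a+4=e, i+4=m, l+4=p, y+4=c.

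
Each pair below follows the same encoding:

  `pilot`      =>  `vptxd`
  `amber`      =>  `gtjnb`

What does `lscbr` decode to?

In pilot: p→v is +6, i→p is +7, l→t is +8, o→x is +9 — the shift increases by 1 each position. Letter i (0-indexed) is shifted by i+6, so successive shifts are 6, 7, 8, ….
Undoing it on lscbr: l−6=f, s−7=l, c−8=u, b−9=s, r−10=h.

flush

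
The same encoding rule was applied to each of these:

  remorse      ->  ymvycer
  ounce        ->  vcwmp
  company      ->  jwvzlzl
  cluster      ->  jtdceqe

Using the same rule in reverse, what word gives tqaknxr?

In remorse: r→y is +7, e→m is +8, m→v is +9, o→y is +10 — the shift increases by 1 each position. Letter i (0-indexed) is shifted by i+7, so successive shifts are 7, 8, 9, ….
Reversing it on tqaknxr: t−7=m, q−8=i, a−9=r, k−10=a, n−11=c, x−12=l, r−13=e.

miracle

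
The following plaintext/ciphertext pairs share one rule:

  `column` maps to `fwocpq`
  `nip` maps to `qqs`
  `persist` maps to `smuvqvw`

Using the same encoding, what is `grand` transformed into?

juiqg

Vowels shift forward by 8 and consonants shift forward by 3.
For grand: g(cons)+3=j, r(cons)+3=u, a(vowel)+8=i, n(cons)+3=q, d(cons)+3=g.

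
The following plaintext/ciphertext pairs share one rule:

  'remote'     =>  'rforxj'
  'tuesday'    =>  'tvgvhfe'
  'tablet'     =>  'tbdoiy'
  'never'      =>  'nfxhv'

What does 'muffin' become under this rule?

mvhims

Letter i (0-indexed) is shifted by i+0, so successive shifts are 0, 1, 2, ….
On muffin: m+0=m, u+1=v, f+2=h, f+3=i, i+4=m, n+5=s.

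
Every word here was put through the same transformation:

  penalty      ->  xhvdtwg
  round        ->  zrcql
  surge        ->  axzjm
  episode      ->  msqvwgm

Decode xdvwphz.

Shifts by position in penalty: pos 0: p→x (+8), pos 1: e→h (+3), pos 2: n→v (+8), pos 3: a→d (+3) — repeating every 2. The shifts repeat in a cycle of length 2: positions 0,1,… shift by +8, +3, then the pattern repeats.
Reversing it on xdvwphz: x−8=p, d−3=a, v−8=n, w−3=t, p−8=h, h−3=e, z−8=r.

panther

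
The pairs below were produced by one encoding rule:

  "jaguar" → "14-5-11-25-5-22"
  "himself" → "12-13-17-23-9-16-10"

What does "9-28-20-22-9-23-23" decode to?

j is letter #10 and maps to 14: an offset of 4. The number is (letter's place in the alphabet, a=1) + 4.
Decoding 9-28-20-22-9-23-23: 9→(9−4)÷1=5=e, 28→(28−4)÷1=24=x, 20→(20−4)÷1=16=p, 22→(22−4)÷1=18=r, 9→(9−4)÷1=5=e, 23→(23−4)÷1=19=s, 23→(23−4)÷1=19=s.

express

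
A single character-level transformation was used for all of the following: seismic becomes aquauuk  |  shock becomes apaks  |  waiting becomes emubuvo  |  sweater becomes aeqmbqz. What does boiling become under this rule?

jautuvo

The rule splits by letter class: vowels +12, consonants +8.
On boiling: b(cons)+8=j, o(vowel)+12=a, i(vowel)+12=u, l(cons)+8=t, i(vowel)+12=u, n(cons)+8=v, g(cons)+8=o.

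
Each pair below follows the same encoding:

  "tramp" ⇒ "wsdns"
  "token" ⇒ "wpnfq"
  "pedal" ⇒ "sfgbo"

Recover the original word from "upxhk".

rough

Shifts by position in tramp: pos 0: t→w (+3), pos 1: r→s (+1), pos 2: a→d (+3), pos 3: m→n (+1) — repeating every 2. The shifts repeat in a cycle of length 2: positions 0,1,… shift by +3, +1, then the pattern repeats.
Reversing it on upxhk: u−3=r, p−1=o, x−3=u, h−1=g, k−3=h.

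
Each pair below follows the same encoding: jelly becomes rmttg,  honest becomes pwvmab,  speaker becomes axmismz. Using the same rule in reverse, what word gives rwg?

joy

Each letter is shifted forward by 8 in the alphabet (a Caesar shift of +8).
Undoing it on rwg: r−8=j, w−8=o, g−8=y.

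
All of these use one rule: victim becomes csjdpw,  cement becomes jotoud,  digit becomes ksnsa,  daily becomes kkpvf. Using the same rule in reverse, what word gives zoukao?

senate

It's a Vigenère-style cipher with numeric key [7,10]: position i shifts by key[i mod 2].
Decoding zoukao: z−7=s, o−10=e, u−7=n, k−10=a, a−7=t, o−10=e.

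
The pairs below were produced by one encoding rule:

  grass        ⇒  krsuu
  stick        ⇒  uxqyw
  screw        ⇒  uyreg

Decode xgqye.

g(6)→k(10) and r(17)→r(17) fit y≡3x+18 (mod 26); the inverse of 3 mod 26 is 9. Treating letters as 0–25, the rule is x ↦ 3x + 18 (mod 26).
Undoing it on xgqye: x(23)→9·(23−18)≡19=t; g(6)→9·(6−18)≡22=w; q(16)→9·(16−18)≡8=i; y(24)→9·(24−18)≡2=c; e(4)→9·(4−18)≡4=e (all mod 26).

twice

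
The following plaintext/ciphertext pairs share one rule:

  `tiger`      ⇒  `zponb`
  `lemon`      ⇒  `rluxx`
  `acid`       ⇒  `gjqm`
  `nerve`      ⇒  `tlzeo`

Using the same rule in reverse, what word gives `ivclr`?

The shift increases by 1 at each position, starting from +6: 6, 7, 8, ….
Undoing it on ivclr: i−6=c, v−7=o, c−8=u, l−9=c, r−10=h.

couch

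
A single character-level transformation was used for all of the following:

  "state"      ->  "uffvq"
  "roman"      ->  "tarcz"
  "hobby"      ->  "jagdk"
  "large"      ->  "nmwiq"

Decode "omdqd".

Shifts by position in state: pos 0: s→u (+2), pos 1: t→f (+12), pos 2: a→f (+5), pos 3: t→v (+2), pos 4: e→q (+12) — repeating every 3. A repeating key of period 3 is used — shifts +2, +12, +5 over and over.
Decoding omdqd: o−2=m, m−12=a, d−5=y, q−2=o, d−12=r.

mayor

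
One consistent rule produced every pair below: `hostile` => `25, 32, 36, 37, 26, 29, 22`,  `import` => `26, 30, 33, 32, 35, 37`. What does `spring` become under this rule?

h is letter #8 and maps to 25: an offset of 17. Letters become their 1-based position plus 17 (so a→18, b→19, …).
On spring: s=19→36, p=16→33, r=18→35, i=9→26, n=14→31, g=7→24.

36, 33, 35, 26, 31, 24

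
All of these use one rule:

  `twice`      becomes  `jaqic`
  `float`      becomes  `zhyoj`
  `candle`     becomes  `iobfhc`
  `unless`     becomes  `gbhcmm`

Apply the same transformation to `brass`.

t(19)→j(9) and w(22)→a(0) fit y≡23x+14 (mod 26); the inverse of 23 mod 26 is 17. This is an affine cipher: with a=0,…,z=25, each position x becomes (23x+14) mod 26.
For brass: b(1)→23·1+14≡11=l; r(17)→23·17+14≡15=p; a(0)→23·0+14≡14=o; s(18)→23·18+14≡12=m; s(18)→23·18+14≡12=m (all mod 26).

lpomm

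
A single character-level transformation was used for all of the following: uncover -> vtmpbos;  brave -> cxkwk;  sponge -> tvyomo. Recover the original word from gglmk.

fable

Shifts by position in uncover: pos 0: u→v (+1), pos 1: n→t (+6), pos 2: c→m (+10), pos 3: o→p (+1), pos 4: v→b (+6), pos 5: e→o (+10) — repeating every 3. The shifts repeat in a cycle of length 3: positions 0,1,… shift by +1, +6, +10, then the pattern repeats.
Undoing it on gglmk: g−1=f, g−6=a, l−10=b, m−1=l, k−6=e.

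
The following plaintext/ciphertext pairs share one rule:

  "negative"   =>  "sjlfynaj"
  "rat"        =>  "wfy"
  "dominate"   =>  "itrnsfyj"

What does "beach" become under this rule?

Compare letters: n→s is +5, e→j is +5, g→l is +5 — a constant shift. It's a constant shift of +5 (ROT5).
Applying it to beach: b+5=g, e+5=j, a+5=f, c+5=h, h+5=m.

gjfhm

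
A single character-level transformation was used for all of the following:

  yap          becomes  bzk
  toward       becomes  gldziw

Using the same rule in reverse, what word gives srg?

hit

Each pair mirrors across the alphabet (y↔b, a↔z, p↔k): positions sum to 25. This is the alphabet-reversal cipher (Atbash): a becomes z, b becomes y, etc.
Reversing it on srg: s↔h, r↔i, g↔t.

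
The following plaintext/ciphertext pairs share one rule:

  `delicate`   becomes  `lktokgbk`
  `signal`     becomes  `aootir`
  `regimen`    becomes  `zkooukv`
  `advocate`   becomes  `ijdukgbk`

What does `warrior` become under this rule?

egzxquz

Shifts by position in delicate: pos 0: d→l (+8), pos 1: e→k (+6), pos 2: l→t (+8), pos 3: i→o (+6) — repeating every 2. A repeating key of period 2 is used — shifts +8, +6 over and over.
Applying it to warrior: w+8=e, a+6=g, r+8=z, r+6=x, i+8=q, o+6=u, r+8=z.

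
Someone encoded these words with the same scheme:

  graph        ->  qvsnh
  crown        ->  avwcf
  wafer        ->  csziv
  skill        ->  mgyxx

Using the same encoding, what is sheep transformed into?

mhiin

g(6)→q(16) and r(17)→v(21) fit y≡17x+18 (mod 26); the inverse of 17 mod 26 is 23. Treating letters as 0–25, the rule is x ↦ 17x + 18 (mod 26).
Applying it to sheep: s(18)→17·18+18≡12=m; h(7)→17·7+18≡7=h; e(4)→17·4+18≡8=i; e(4)→17·4+18≡8=i; p(15)→17·15+18≡13=n (all mod 26).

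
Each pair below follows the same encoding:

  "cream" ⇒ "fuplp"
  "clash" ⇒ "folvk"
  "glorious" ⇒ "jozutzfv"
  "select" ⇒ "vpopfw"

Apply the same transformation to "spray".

vsulb

The shift depends on letter class: consonant c→f is +3, but vowel e→p is +11. Vowels shift forward by 11 and consonants shift forward by 3.
On spray: s(cons)+3=v, p(cons)+3=s, r(cons)+3=u, a(vowel)+11=l, y(cons)+3=b.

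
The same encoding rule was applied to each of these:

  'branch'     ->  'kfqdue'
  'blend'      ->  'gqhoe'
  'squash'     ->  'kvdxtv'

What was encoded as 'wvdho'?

least

The output letters match the input read backwards, each shifted +3: branch reversed is hcnarb. The word is reversed, then every letter is shifted forward by 3.
Undoing it on wvdho: shift back: w−3=t, v−3=s, d−3=a, h−3=e, o−3=l → tsael; then reverse → least.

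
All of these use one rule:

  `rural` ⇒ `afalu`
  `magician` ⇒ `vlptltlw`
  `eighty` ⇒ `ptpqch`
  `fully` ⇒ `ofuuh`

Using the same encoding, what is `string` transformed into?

The shift depends on letter class: consonant r→a is +9, but vowel u→f is +11. The rule splits by letter class: vowels +11, consonants +9.
On string: s(cons)+9=b, t(cons)+9=c, r(cons)+9=a, i(vowel)+11=t, n(cons)+9=w, g(cons)+9=p.

bcatwp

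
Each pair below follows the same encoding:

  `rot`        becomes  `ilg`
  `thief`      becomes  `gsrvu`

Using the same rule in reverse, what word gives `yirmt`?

bring

Each pair mirrors across the alphabet (r↔i, o↔l, t↔g): positions sum to 25. This is the alphabet-reversal cipher (Atbash): a becomes z, b becomes y, etc.
Undoing it on yirmt: y↔b, i↔r, r↔i, m↔n, t↔g.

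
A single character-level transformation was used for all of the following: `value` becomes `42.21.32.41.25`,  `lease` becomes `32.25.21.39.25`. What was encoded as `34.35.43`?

now

Letters become their 1-based position plus 20 (so a→21, b→22, …).
Decoding 34.35.43: 34→(34−20)÷1=14=n, 35→(35−20)÷1=15=o, 43→(43−20)÷1=23=w.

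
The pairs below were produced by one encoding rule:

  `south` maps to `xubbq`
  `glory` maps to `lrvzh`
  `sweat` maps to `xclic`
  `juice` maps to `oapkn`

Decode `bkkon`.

In south: s→x is +5, o→u is +6, u→b is +7, t→b is +8 — the shift increases by 1 each position. Each letter shifts forward by (position + 5), i.e. 5, 6, 7, … — the shift grows by one for each successive letter.
Reversing it on bkkon: b−5=w, k−6=e, k−7=d, o−8=g, n−9=e.

wedge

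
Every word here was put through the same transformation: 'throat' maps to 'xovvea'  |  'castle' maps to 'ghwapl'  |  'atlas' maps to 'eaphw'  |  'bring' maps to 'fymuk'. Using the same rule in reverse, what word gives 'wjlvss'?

Shifts by position in throat: pos 0: t→x (+4), pos 1: h→o (+7), pos 2: r→v (+4), pos 3: o→v (+7) — repeating every 2. It's a Vigenère-style cipher with numeric key [4,7]: position i shifts by key[i mod 2].
Undoing it on wjlvss: w−4=s, j−7=c, l−4=h, v−7=o, s−4=o, s−7=l.

school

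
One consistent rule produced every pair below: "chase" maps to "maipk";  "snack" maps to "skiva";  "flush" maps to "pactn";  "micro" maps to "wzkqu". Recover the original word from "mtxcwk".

The output letters match the input read backwards, each shifted +8: chase reversed is esahc. Two steps: reverse the string, then apply a Caesar shift of +8.
Reversing it on mtxcwk: shift back: m−8=e, t−8=l, x−8=p, c−8=u, w−8=o, k−8=c → elpuoc; then reverse → couple.

couple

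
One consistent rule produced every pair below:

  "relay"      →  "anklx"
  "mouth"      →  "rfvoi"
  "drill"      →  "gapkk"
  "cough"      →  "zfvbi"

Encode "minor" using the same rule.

This is an affine cipher: with a=0,…,z=25, each position x becomes (7x+11) mod 26.
For minor: m(12)→7·12+11≡17=r; i(8)→7·8+11≡15=p; n(13)→7·13+11≡24=y; o(14)→7·14+11≡5=f; r(17)→7·17+11≡0=a (all mod 26).

rpyfa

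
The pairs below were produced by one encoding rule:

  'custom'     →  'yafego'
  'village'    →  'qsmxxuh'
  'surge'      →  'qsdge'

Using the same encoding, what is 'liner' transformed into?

dqzux

The output letters match the input read backwards, each shifted +12: custom reversed is motsuc. The word is reversed, then every letter is shifted forward by 12.
On liner: reverse → renil; then shift: r+12=d, e+12=q, n+12=z, i+12=u, l+12=x.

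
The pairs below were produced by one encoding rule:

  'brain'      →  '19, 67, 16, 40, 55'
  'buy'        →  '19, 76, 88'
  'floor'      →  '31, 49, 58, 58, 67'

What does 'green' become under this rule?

34, 67, 28, 28, 55

Each letter becomes 3×(its alphabet position, a=1..z=26) + 13.
On green: g=7→34, r=18→67, e=5→28, e=5→28, n=14→55.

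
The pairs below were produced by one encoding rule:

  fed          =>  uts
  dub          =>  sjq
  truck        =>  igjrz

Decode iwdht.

It's a constant shift of +15 (ROT15).
Reversing it on iwdht: i−15=t, w−15=h, d−15=o, h−15=s, t−15=e.

those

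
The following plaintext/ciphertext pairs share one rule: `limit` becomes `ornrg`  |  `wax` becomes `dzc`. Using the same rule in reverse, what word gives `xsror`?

Each pair mirrors across the alphabet (l↔o, i↔r, m↔n): positions sum to 25. Each letter is replaced by its mirror in the alphabet: a↔z, b↔y, c↔x, and so on (the Atbash cipher).
Undoing it on xsror: x↔c, s↔h, r↔i, o↔l, r↔i.

chili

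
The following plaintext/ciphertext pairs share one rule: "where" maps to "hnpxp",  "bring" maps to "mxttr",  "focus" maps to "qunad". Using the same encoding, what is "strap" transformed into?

Shifts by position in where: pos 0: w→h (+11), pos 1: h→n (+6), pos 2: e→p (+11), pos 3: r→x (+6) — repeating every 2. It's a Vigenère-style cipher with numeric key [11,6]: position i shifts by key[i mod 2].
Applying it to strap: s+11=d, t+6=z, r+11=c, a+6=g, p+11=a.

dzcga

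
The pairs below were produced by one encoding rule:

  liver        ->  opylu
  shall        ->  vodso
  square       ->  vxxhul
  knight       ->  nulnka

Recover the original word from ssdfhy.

Shifts by position in liver: pos 0: l→o (+3), pos 1: i→p (+7), pos 2: v→y (+3), pos 3: e→l (+7) — repeating every 2. A repeating key of period 2 is used — shifts +3, +7 over and over.
Undoing it on ssdfhy: s−3=p, s−7=l, d−3=a, f−7=y, h−3=e, y−7=r.

player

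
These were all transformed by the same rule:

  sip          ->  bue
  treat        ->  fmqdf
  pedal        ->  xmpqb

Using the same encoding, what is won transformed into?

zai

Read the word backwards and shift each letter +12.
On won: reverse → now; then shift: n+12=z, o+12=a, w+12=i.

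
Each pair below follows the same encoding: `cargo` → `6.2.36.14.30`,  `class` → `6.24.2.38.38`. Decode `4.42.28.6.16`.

c(#3)→6 and a(#1)→2: differences scale by 2, so n = 2·pos + 0. With a=1..z=26, the number is 2·pos.
Undoing it on 4.42.28.6.16: 4→(4−0)÷2=2=b, 42→(42−0)÷2=21=u, 28→(28−0)÷2=14=n, 6→(6−0)÷2=3=c, 16→(16−0)÷2=8=h.

bunch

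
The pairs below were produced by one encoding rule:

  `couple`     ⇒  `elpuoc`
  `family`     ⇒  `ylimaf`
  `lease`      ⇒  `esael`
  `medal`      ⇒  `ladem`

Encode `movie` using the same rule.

eivom

It's just the letters in reverse order.
For movie: reverse → eivom.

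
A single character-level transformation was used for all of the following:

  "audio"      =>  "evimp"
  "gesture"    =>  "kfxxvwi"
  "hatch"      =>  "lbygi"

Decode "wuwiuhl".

stretch

Shifts by position in audio: pos 0: a→e (+4), pos 1: u→v (+1), pos 2: d→i (+5), pos 3: i→m (+4), pos 4: o→p (+1) — repeating every 3. It's a Vigenère-style cipher with numeric key [4,1,5]: position i shifts by key[i mod 3].
Reversing it on wuwiuhl: w−4=s, u−1=t, w−5=r, i−4=e, u−1=t, h−5=c, l−4=h.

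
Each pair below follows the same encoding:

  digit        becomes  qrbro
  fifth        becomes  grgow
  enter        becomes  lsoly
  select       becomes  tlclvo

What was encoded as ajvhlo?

bucket

d(3)→q(16) and i(8)→r(17) fit y≡21x+5 (mod 26); the inverse of 21 mod 26 is 5. Treating letters as 0–25, the rule is x ↦ 21x + 5 (mod 26).
Undoing it on ajvhlo: a(0)→5·(0−5)≡1=b; j(9)→5·(9−5)≡20=u; v(21)→5·(21−5)≡2=c; h(7)→5·(7−5)≡10=k; l(11)→5·(11−5)≡4=e; o(14)→5·(14−5)≡19=t (all mod 26).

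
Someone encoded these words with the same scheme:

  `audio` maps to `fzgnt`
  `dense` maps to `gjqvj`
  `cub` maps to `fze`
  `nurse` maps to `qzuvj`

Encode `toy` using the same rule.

The rule splits by letter class: vowels +5, consonants +3.
For toy: t(cons)+3=w, o(vowel)+5=t, y(cons)+3=b.

wtb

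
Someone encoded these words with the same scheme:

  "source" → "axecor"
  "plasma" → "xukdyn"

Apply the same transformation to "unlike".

cwvtwr

Letter i (0-indexed) is shifted by i+8, so successive shifts are 8, 9, 10, ….
For unlike: u+8=c, n+9=w, l+10=v, i+11=t, k+12=w, e+13=r.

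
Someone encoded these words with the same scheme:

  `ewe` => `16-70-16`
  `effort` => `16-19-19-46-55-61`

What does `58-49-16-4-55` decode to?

spear

The formula is n = 3×(alphabet index, a=1) + 1.
Undoing it on 58-49-16-4-55: 58→(58−1)÷3=19=s, 49→(49−1)÷3=16=p, 16→(16−1)÷3=5=e, 4→(4−1)÷3=1=a, 55→(55−1)÷3=18=r.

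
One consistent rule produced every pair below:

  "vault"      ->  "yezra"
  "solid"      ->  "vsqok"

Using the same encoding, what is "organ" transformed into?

rvlgu

Each letter shifts forward by (position + 3), i.e. 3, 4, 5, … — the shift grows by one for each successive letter.
For organ: o+3=r, r+4=v, g+5=l, a+6=g, n+7=u.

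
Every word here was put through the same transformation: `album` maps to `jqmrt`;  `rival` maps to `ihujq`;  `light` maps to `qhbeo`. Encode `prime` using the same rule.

cihtv

Each letter's alphabet position (a=0..z=25) is mapped through 3·x+9 mod 26 — an affine cipher.
Applying it to prime: p(15)→3·15+9≡2=c; r(17)→3·17+9≡8=i; i(8)→3·8+9≡7=h; m(12)→3·12+9≡19=t; e(4)→3·4+9≡21=v (all mod 26).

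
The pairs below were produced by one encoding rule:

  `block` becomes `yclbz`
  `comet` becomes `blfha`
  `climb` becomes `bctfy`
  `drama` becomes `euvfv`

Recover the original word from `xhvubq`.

b(1)→y(24) and l(11)→c(2) fit y≡3x+21 (mod 26); the inverse of 3 mod 26 is 9. Treating letters as 0–25, the rule is x ↦ 3x + 21 (mod 26).
Undoing it on xhvubq: x(23)→9·(23−21)≡18=s; h(7)→9·(7−21)≡4=e; v(21)→9·(21−21)≡0=a; u(20)→9·(20−21)≡17=r; b(1)→9·(1−21)≡2=c; q(16)→9·(16−21)≡7=h (all mod 26).

search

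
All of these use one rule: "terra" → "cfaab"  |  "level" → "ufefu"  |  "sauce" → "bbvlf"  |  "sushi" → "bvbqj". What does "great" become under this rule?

pafbc

The shift depends on letter class: consonant t→c is +9, but vowel e→f is +1. Vowels shift forward by 1 and consonants shift forward by 9.
On great: g(cons)+9=p, r(cons)+9=a, e(vowel)+1=f, a(vowel)+1=b, t(cons)+9=c.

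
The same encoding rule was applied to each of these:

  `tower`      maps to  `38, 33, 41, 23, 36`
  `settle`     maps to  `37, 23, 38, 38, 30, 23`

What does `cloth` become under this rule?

t is letter #20 and maps to 38: an offset of 18. Letters become their 1-based position plus 18 (so a→19, b→20, …).
Applying it to cloth: c=3→21, l=12→30, o=15→33, t=20→38, h=8→26.

21, 30, 33, 38, 26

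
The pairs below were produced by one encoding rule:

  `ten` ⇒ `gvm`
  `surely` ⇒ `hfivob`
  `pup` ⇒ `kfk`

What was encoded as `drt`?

Each pair mirrors across the alphabet (t↔g, e↔v, n↔m): positions sum to 25. Each letter is replaced by its mirror in the alphabet: a↔z, b↔y, c↔x, and so on (the Atbash cipher).
Reversing it on drt: d↔w, r↔i, t↔g.

wig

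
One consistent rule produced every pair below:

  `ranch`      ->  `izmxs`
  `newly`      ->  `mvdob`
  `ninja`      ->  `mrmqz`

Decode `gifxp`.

truck

Each pair mirrors across the alphabet (r↔i, a↔z, n↔m): positions sum to 25. Letters are reflected about the middle of the alphabet (position → 25−position): Atbash.
Reversing it on gifxp: g↔t, i↔r, f↔u, x↔c, p↔k.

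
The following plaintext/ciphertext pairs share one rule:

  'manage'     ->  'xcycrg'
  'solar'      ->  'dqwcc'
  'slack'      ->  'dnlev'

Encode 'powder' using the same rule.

aqhfpt

Shifts by position in manage: pos 0: m→x (+11), pos 1: a→c (+2), pos 2: n→y (+11), pos 3: a→c (+2) — repeating every 2. The shifts repeat in a cycle of length 2: positions 0,1,… shift by +11, +2, then the pattern repeats.
On powder: p+11=a, o+2=q, w+11=h, d+2=f, e+11=p, r+2=t.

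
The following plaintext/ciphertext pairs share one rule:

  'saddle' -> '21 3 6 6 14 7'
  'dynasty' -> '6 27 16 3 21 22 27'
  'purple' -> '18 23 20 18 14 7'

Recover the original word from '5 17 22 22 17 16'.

cotton

s is letter #19 and maps to 21: an offset of 2. Each letter is replaced by its alphabet position (a=1..z=26) + 2.
Reversing it on 5 17 22 22 17 16: 5→(5−2)÷1=3=c, 17→(17−2)÷1=15=o, 22→(22−2)÷1=20=t, 22→(22−2)÷1=20=t, 17→(17−2)÷1=15=o, 16→(16−2)÷1=14=n.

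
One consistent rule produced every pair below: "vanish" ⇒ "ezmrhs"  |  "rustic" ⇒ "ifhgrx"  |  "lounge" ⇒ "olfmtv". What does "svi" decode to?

her

Each pair mirrors across the alphabet (v↔e, a↔z, n↔m): positions sum to 25. Letters are reflected about the middle of the alphabet (position → 25−position): Atbash.
Reversing it on svi: s↔h, v↔e, i↔r.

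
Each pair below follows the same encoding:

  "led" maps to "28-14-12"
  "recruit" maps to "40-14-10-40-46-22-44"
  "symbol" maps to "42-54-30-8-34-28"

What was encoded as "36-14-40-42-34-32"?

With a=1..z=26, the number is 2·pos + 4.
Undoing it on 36-14-40-42-34-32: 36→(36−4)÷2=16=p, 14→(14−4)÷2=5=e, 40→(40−4)÷2=18=r, 42→(42−4)÷2=19=s, 34→(34−4)÷2=15=o, 32→(32−4)÷2=14=n.

person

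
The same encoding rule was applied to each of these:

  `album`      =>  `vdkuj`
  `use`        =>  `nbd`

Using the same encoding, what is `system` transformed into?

The output letters match the input read backwards, each shifted +9: album reversed is mubla. The word is reversed, then every letter is shifted forward by 9.
For system: reverse → metsys; then shift: m+9=v, e+9=n, t+9=c, s+9=b, y+9=h, s+9=b.

vncbhb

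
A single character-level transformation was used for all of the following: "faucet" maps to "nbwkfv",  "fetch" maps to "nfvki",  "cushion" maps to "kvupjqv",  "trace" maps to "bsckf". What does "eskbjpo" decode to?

Shifts by position in faucet: pos 0: f→n (+8), pos 1: a→b (+1), pos 2: u→w (+2), pos 3: c→k (+8), pos 4: e→f (+1), pos 5: t→v (+2) — repeating every 3. A repeating key of period 3 is used — shifts +8, +1, +2 over and over.
Undoing it on eskbjpo: e−8=w, s−1=r, k−2=i, b−8=t, j−1=i, p−2=n, o−8=g.

writing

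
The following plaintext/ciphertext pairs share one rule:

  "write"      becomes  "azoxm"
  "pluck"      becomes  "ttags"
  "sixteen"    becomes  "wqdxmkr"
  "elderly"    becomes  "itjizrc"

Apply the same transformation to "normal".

Shifts by position in write: pos 0: w→a (+4), pos 1: r→z (+8), pos 2: i→o (+6), pos 3: t→x (+4), pos 4: e→m (+8) — repeating every 3. The shifts repeat in a cycle of length 3: positions 0,1,… shift by +4, +8, +6, then the pattern repeats.
On normal: n+4=r, o+8=w, r+6=x, m+4=q, a+8=i, l+6=r.

rwxqir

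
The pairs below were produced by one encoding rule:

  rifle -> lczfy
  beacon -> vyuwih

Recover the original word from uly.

are

Compare letters: r→l is +20, i→c is +20, f→z is +20 — a constant shift. This is a Caesar cipher with shift 20.
Decoding uly: u−20=a, l−20=r, y−20=e.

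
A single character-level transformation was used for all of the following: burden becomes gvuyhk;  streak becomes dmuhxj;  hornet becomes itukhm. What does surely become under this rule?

b(1)→g(6) and u(20)→v(21) fit y≡9x+23 (mod 26); the inverse of 9 mod 26 is 3. This is an affine cipher: with a=0,…,z=25, each position x becomes (9x+23) mod 26.
For surely: s(18)→9·18+23≡3=d; u(20)→9·20+23≡21=v; r(17)→9·17+23≡20=u; e(4)→9·4+23≡7=h; l(11)→9·11+23≡18=s; y(24)→9·24+23≡5=f (all mod 26).

dvuhsf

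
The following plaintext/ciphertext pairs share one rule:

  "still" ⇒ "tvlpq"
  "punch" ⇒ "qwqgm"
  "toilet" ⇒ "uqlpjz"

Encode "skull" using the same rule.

tmxpq

The shift increases by 1 at each position, starting from +1: 1, 2, 3, ….
For skull: s+1=t, k+2=m, u+3=x, l+4=p, l+5=q.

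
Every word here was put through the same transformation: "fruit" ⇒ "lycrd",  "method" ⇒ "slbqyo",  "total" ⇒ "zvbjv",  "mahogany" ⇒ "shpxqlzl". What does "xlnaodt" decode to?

refresh

The shift increases by 1 at each position, starting from +6: 6, 7, 8, ….
Undoing it on xlnaodt: x−6=r, l−7=e, n−8=f, a−9=r, o−10=e, d−11=s, t−12=h.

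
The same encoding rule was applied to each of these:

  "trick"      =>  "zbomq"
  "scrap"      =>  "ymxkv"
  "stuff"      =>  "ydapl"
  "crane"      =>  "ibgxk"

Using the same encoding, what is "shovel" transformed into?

yrufkv

Shifts by position in trick: pos 0: t→z (+6), pos 1: r→b (+10), pos 2: i→o (+6), pos 3: c→m (+10) — repeating every 2. A repeating key of period 2 is used — shifts +6, +10 over and over.
On shovel: s+6=y, h+10=r, o+6=u, v+10=f, e+6=k, l+10=v.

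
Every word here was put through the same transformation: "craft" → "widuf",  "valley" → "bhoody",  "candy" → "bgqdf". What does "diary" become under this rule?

budlg

Read the word backwards and shift each letter +3.
For diary: reverse → yraid; then shift: y+3=b, r+3=u, a+3=d, i+3=l, d+3=g.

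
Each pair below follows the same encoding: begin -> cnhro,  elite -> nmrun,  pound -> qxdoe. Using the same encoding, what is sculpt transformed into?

The shift depends on letter class: consonant b→c is +1, but vowel e→n is +9. Vowels shift forward by 9 and consonants shift forward by 1.
Applying it to sculpt: s(cons)+1=t, c(cons)+1=d, u(vowel)+9=d, l(cons)+1=m, p(cons)+1=q, t(cons)+1=u.

tddmqu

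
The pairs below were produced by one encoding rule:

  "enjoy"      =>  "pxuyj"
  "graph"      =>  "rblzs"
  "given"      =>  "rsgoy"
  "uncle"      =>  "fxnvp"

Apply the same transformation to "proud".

abzeo

Shifts by position in enjoy: pos 0: e→p (+11), pos 1: n→x (+10), pos 2: j→u (+11), pos 3: o→y (+10) — repeating every 2. A repeating key of period 2 is used — shifts +11, +10 over and over.
On proud: p+11=a, r+10=b, o+11=z, u+10=e, d+11=o.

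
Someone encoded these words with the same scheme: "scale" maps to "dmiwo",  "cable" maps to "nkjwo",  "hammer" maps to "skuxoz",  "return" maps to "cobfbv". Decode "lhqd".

The shifts repeat in a cycle of length 3: positions 0,1,… shift by +11, +10, +8, then the pattern repeats.
Undoing it on lhqd: l−11=a, h−10=x, q−8=i, d−11=s.

axis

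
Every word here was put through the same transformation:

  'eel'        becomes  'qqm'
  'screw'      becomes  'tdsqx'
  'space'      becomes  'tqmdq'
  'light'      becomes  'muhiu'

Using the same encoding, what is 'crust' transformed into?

dsgtu

Two shifts are in play — +12 for a/e/i/o/u, +1 for every other letter.
For crust: c(cons)+1=d, r(cons)+1=s, u(vowel)+12=g, s(cons)+1=t, t(cons)+1=u.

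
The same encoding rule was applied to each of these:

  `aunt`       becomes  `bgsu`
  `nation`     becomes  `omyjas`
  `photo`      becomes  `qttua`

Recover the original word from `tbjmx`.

spell

A repeating key of period 3 is used — shifts +1, +12, +5 over and over.
Undoing it on tbjmx: t−1=s, b−12=p, j−5=e, m−1=l, x−12=l.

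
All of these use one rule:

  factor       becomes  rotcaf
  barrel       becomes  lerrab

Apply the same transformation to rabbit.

The output letters match the input read backwards: factor reversed is rotcaf. The word is simply reversed.
Applying it to rabbit: reverse → tibbar.

tibbar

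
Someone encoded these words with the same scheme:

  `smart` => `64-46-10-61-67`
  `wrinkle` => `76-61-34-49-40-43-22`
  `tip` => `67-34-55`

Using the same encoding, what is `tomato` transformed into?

s(#19)→64 and m(#13)→46: differences scale by 3, so n = 3·pos + 7. Each letter becomes 3×(its alphabet position, a=1..z=26) + 7.
Applying it to tomato: t=20→67, o=15→52, m=13→46, a=1→10, t=20→67, o=15→52.

67-52-46-10-67-52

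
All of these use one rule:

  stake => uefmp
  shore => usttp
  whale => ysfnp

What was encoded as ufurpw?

supper

The shifts repeat in a cycle of length 3: positions 0,1,… shift by +2, +11, +5, then the pattern repeats.
Decoding ufurpw: u−2=s, f−11=u, u−5=p, r−2=p, p−11=e, w−5=r.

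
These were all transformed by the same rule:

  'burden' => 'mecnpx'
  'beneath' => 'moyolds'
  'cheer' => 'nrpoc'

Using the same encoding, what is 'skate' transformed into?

Shifts by position in burden: pos 0: b→m (+11), pos 1: u→e (+10), pos 2: r→c (+11), pos 3: d→n (+10) — repeating every 2. The shifts repeat in a cycle of length 2: positions 0,1,… shift by +11, +10, then the pattern repeats.
For skate: s+11=d, k+10=u, a+11=l, t+10=d, e+11=p.

duldp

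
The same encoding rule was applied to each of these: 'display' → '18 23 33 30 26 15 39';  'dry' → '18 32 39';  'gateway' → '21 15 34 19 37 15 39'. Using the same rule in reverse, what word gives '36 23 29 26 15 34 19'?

d is letter #4 and maps to 18: an offset of 14. Letters become their 1-based position plus 14 (so a→15, b→16, …).
Undoing it on 36 23 29 26 15 34 19: 36→(36−14)÷1=22=v, 23→(23−14)÷1=9=i, 29→(29−14)÷1=15=o, 26→(26−14)÷1=12=l, 15→(15−14)÷1=1=a, 34→(34−14)÷1=20=t, 19→(19−14)÷1=5=e.

violate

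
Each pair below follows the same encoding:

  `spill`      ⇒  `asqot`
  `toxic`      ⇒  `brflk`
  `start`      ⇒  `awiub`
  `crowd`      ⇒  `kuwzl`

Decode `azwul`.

sword

The shifts repeat in a cycle of length 2: positions 0,1,… shift by +8, +3, then the pattern repeats.
Reversing it on azwul: a−8=s, z−3=w, w−8=o, u−3=r, l−8=d.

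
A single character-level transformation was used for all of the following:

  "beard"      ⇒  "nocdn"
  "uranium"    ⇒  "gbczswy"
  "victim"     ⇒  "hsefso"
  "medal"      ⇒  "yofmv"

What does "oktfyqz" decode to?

Shifts by position in beard: pos 0: b→n (+12), pos 1: e→o (+10), pos 2: a→c (+2), pos 3: r→d (+12), pos 4: d→n (+10) — repeating every 3. It's a Vigenère-style cipher with numeric key [12,10,2]: position i shifts by key[i mod 3].
Reversing it on oktfyqz: o−12=c, k−10=a, t−2=r, f−12=t, y−10=o, q−2=o, z−12=n.

cartoon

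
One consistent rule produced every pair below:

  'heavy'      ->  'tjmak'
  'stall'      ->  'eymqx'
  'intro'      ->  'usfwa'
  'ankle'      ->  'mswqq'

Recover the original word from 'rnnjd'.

fiber

Shifts by position in heavy: pos 0: h→t (+12), pos 1: e→j (+5), pos 2: a→m (+12), pos 3: v→a (+5) — repeating every 2. A repeating key of period 2 is used — shifts +12, +5 over and over.
Decoding rnnjd: r−12=f, n−5=i, n−12=b, j−5=e, d−12=r.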